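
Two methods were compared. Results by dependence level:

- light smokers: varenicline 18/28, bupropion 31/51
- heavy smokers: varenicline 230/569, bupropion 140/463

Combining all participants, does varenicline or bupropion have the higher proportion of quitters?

varenicline

Light smokers: varenicline 18/28 = 64.3%, bupropion 31/51 = 60.8% → varenicline
Heavy smokers: varenicline 230/569 = 40.4%, bupropion 140/463 = 30.2% → varenicline
Overall: varenicline 248/597 = 41.5%, bupropion 171/514 = 33.3% → varenicline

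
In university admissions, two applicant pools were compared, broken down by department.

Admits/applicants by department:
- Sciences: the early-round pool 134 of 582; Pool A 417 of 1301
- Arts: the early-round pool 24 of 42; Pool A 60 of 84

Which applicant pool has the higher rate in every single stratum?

Sciences: the early-round pool 134/582 = 23.0%, Pool A 417/1301 = 32.1% → Pool A
Arts: the early-round pool 24/42 = 57.1%, Pool A 60/84 = 71.4% → Pool A
Pool A has the higher rate in both groups.

Pool A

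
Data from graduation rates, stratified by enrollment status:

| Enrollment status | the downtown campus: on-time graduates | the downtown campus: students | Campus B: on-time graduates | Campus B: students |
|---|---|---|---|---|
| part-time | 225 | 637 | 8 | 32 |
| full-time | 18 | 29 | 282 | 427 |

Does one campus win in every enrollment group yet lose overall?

No

Part-time: the downtown campus 225/637 = 35.3%, Campus B 8/32 = 25.0% → the downtown campus
Full-time: the downtown campus 18/29 = 62.1%, Campus B 282/427 = 66.0% → Campus B
Overall: the downtown campus 243/666 = 36.5%, Campus B 290/459 = 63.2% → Campus B
Neither sweeps: the downtown campus wins 1 of 2 groups, Campus B wins 1. Campus B wins overall but not every group — no Simpson reversal.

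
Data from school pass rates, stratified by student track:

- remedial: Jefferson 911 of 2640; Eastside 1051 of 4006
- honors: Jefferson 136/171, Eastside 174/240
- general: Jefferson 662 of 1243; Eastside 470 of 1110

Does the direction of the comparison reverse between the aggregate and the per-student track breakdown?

No

Remedial: Jefferson 911/2640 = 34.5%, Eastside 1051/4006 = 26.2% → Jefferson
Honors: Jefferson 136/171 = 79.5%, Eastside 174/240 = 72.5% → Jefferson
General: Jefferson 662/1243 = 53.3%, Eastside 470/1110 = 42.3% → Jefferson
Overall: Jefferson 1709/4054 = 42.2%, Eastside 1695/5356 = 31.6% → Jefferson
Jefferson wins overall and in every student group — no reversal.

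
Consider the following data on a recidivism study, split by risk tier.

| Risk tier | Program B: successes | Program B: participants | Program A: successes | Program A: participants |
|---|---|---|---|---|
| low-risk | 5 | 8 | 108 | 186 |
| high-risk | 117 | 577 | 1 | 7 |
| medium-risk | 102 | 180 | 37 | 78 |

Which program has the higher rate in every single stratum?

Program B

Low-risk: Program B 5/8 = 62.5%, Program A 108/186 = 58.1% → Program B
High-risk: Program B 117/577 = 20.3%, Program A 1/7 = 14.3% → Program B
Medium-risk: Program B 102/180 = 56.7%, Program A 37/78 = 47.4% → Program B
Program B has the higher rate in all 3 groups.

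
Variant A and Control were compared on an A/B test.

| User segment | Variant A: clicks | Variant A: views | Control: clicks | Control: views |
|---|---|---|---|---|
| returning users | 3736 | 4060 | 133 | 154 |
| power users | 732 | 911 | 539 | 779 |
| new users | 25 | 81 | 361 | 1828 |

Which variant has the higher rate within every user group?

Returning users: Variant A 3736/4060 = 92.0%, Control 133/154 = 86.4% → Variant A
Power users: Variant A 732/911 = 80.4%, Control 539/779 = 69.2% → Variant A
New users: Variant A 25/81 = 30.9%, Control 361/1828 = 19.7% → Variant A
Variant A has the higher rate in all 3 groups.

Variant A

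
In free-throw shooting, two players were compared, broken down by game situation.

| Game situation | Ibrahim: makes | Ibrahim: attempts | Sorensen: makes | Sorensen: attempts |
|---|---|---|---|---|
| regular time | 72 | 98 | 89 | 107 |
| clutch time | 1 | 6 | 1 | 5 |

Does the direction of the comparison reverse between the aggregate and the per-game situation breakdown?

Regular time: Ibrahim 72/98 = 73.5%, Sorensen 89/107 = 83.2% → Sorensen
Clutch time: Ibrahim 1/6 = 16.7%, Sorensen 1/5 = 20.0% → Sorensen
Overall: Ibrahim 73/104 = 70.2%, Sorensen 90/112 = 80.4% → Sorensen
Sorensen wins overall and in every game group — no reversal.

No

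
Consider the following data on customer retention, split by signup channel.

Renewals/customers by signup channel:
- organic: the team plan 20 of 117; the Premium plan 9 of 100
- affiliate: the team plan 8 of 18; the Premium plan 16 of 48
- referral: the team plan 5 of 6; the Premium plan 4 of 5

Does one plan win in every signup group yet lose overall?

No

Organic: the team plan 20/117 = 17.1%, the Premium plan 9/100 = 9.0% → the team plan
Affiliate: the team plan 8/18 = 44.4%, the Premium plan 16/48 = 33.3% → the team plan
Referral: the team plan 5/6 = 83.3%, the Premium plan 4/5 = 80.0% → the team plan
Overall: the team plan 33/141 = 23.4%, the Premium plan 29/153 = 19.0% → the team plan
The team plan wins overall and in every signup group — no reversal.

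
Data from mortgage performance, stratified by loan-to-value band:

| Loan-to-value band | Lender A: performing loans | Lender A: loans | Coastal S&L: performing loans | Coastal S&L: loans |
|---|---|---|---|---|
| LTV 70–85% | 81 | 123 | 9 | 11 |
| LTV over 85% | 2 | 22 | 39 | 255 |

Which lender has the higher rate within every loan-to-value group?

Coastal S&L

LTV 70–85%: Lender A 81/123 = 65.9%, Coastal S&L 9/11 = 81.8% → Coastal S&L
LTV over 85%: Lender A 2/22 = 9.1%, Coastal S&L 39/255 = 15.3% → Coastal S&L
Coastal S&L has the higher rate in both groups.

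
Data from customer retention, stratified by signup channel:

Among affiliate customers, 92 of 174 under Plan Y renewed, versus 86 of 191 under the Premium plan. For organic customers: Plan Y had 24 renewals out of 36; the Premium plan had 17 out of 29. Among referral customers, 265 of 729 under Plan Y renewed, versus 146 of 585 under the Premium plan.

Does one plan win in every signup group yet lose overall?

No

Affiliate: Plan Y 92/174 = 52.9%, the Premium plan 86/191 = 45.0% → Plan Y
Organic: Plan Y 24/36 = 66.7%, the Premium plan 17/29 = 58.6% → Plan Y
Referral: Plan Y 265/729 = 36.4%, the Premium plan 146/585 = 25.0% → Plan Y
Overall: Plan Y 381/939 = 40.6%, the Premium plan 249/805 = 30.9% → Plan Y
Plan Y wins overall and in every signup group — no reversal.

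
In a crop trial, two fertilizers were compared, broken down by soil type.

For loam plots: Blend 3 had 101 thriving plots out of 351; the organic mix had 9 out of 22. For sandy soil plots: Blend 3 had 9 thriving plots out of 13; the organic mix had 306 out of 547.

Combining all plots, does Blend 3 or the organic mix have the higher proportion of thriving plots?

the organic mix

Loam: Blend 3 101/351 = 28.8%, the organic mix 9/22 = 40.9% → the organic mix
Sandy soil: Blend 3 9/13 = 69.2%, the organic mix 306/547 = 55.9% → Blend 3
Overall: Blend 3 110/364 = 30.2%, the organic mix 315/569 = 55.4% → the organic mix
(Neither sweeps every soil group, but the organic mix has the higher pooled rate.)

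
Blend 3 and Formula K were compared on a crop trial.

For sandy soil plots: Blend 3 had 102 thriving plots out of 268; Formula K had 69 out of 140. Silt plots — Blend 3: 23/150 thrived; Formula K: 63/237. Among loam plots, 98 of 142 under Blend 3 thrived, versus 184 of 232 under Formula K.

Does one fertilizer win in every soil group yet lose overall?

Sandy soil: Blend 3 102/268 = 38.1%, Formula K 69/140 = 49.3% → Formula K
Silt: Blend 3 23/150 = 15.3%, Formula K 63/237 = 26.6% → Formula K
Loam: Blend 3 98/142 = 69.0%, Formula K 184/232 = 79.3% → Formula K
Overall: Blend 3 223/560 = 39.8%, Formula K 316/609 = 51.9% → Formula K
Formula K wins overall and in every soil group — no reversal.

No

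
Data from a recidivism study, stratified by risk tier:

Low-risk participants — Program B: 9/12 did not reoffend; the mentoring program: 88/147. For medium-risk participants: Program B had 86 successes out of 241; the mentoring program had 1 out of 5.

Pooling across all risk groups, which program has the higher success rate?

Low-risk: Program B 9/12 = 75.0%, the mentoring program 88/147 = 59.9% → Program B
Medium-risk: Program B 86/241 = 35.7%, the mentoring program 1/5 = 20.0% → Program B
Overall: Program B 95/253 = 37.5%, the mentoring program 89/152 = 58.6% → the mentoring program
(Program B wins every risk group but the mentoring program wins overall — Program B's participants skew toward the low-rate medium-risk group.)

the mentoring program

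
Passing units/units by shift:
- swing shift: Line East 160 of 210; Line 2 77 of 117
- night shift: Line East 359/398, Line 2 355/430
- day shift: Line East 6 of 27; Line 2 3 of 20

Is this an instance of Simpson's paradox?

No

Swing shift: Line East 160/210 = 76.2%, Line 2 77/117 = 65.8% → Line East
Night shift: Line East 359/398 = 90.2%, Line 2 355/430 = 82.6% → Line East
Day shift: Line East 6/27 = 22.2%, Line 2 3/20 = 15.0% → Line East
Overall: Line East 525/635 = 82.7%, Line 2 435/567 = 76.7% → Line East
Line East wins overall and in every shift group — no reversal.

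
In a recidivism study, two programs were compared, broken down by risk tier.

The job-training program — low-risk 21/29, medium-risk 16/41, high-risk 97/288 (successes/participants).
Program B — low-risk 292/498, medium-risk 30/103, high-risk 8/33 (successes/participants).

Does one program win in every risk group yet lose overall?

Yes

Low-risk: the job-training program 21/29 = 72.4%, Program B 292/498 = 58.6% → the job-training program
Medium-risk: the job-training program 16/41 = 39.0%, Program B 30/103 = 29.1% → the job-training program
High-risk: the job-training program 97/288 = 33.7%, Program B 8/33 = 24.2% → the job-training program
Overall: the job-training program 134/358 = 37.4%, Program B 330/634 = 52.1% → Program B
The job-training program wins each risk group but Program B wins overall — the comparison reverses. The job-training program's participants skew toward high-risk, which has a lower base rate.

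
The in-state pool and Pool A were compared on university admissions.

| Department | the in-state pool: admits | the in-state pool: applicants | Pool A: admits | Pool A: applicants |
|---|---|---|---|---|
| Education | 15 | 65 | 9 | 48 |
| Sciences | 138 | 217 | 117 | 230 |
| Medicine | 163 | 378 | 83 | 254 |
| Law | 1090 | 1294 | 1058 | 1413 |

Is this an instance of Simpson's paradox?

No

Education: the in-state pool 15/65 = 23.1%, Pool A 9/48 = 18.8% → the in-state pool
Sciences: the in-state pool 138/217 = 63.6%, Pool A 117/230 = 50.9% → the in-state pool
Medicine: the in-state pool 163/378 = 43.1%, Pool A 83/254 = 32.7% → the in-state pool
Law: the in-state pool 1090/1294 = 84.2%, Pool A 1058/1413 = 74.9% → the in-state pool
Overall: the in-state pool 1406/1954 = 72.0%, Pool A 1267/1945 = 65.1% → the in-state pool
The in-state pool wins overall and in every department group — no reversal.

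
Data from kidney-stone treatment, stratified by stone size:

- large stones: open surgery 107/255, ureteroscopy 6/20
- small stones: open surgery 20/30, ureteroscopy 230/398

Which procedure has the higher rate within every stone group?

open surgery

Large stones: open surgery 107/255 = 42.0%, ureteroscopy 6/20 = 30.0% → open surgery
Small stones: open surgery 20/30 = 66.7%, ureteroscopy 230/398 = 57.8% → open surgery
Open surgery has the higher rate in both groups.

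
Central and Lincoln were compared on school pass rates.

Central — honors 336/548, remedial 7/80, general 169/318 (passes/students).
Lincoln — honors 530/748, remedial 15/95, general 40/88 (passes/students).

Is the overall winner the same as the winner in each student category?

No

Honors: Central 336/548 = 61.3%, Lincoln 530/748 = 70.9% → Lincoln
Remedial: Central 7/80 = 8.8%, Lincoln 15/95 = 15.8% → Lincoln
General: Central 169/318 = 53.1%, Lincoln 40/88 = 45.5% → Central
Overall: Central 512/946 = 54.1%, Lincoln 585/931 = 62.8% → Lincoln
Neither sweeps: Central wins 1 of 3 groups, Lincoln wins 2. Lincoln wins overall but not every group — no Simpson reversal.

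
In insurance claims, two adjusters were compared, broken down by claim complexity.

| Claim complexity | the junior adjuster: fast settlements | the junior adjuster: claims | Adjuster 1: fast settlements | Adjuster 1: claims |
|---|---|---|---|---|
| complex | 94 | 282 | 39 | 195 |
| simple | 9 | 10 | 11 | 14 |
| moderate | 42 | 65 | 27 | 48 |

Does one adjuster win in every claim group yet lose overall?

No

Complex: the junior adjuster 94/282 = 33.3%, Adjuster 1 39/195 = 20.0% → the junior adjuster
Simple: the junior adjuster 9/10 = 90.0%, Adjuster 1 11/14 = 78.6% → the junior adjuster
Moderate: the junior adjuster 42/65 = 64.6%, Adjuster 1 27/48 = 56.2% → the junior adjuster
Overall: the junior adjuster 145/357 = 40.6%, Adjuster 1 77/257 = 30.0% → the junior adjuster
The junior adjuster wins overall and in every claim group — no reversal.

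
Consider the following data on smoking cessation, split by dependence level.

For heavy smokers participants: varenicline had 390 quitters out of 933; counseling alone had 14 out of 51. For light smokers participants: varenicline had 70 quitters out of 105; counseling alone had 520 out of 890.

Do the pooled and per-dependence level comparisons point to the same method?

Heavy smokers: varenicline 390/933 = 41.8%, counseling alone 14/51 = 27.5% → varenicline
Light smokers: varenicline 70/105 = 66.7%, counseling alone 520/890 = 58.4% → varenicline
Overall: varenicline 460/1038 = 44.3%, counseling alone 534/941 = 56.7% → counseling alone
Varenicline wins each dependence group but counseling alone wins overall — the comparison reverses. Varenicline's participants skew toward heavy smokers, which has a lower base rate.

No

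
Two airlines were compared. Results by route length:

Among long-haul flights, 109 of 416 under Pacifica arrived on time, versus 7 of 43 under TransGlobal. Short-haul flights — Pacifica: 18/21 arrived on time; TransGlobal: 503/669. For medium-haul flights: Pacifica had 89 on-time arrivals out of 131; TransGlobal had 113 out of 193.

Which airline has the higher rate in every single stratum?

Long-haul: Pacifica 109/416 = 26.2%, TransGlobal 7/43 = 16.3% → Pacifica
Short-haul: Pacifica 18/21 = 85.7%, TransGlobal 503/669 = 75.2% → Pacifica
Medium-haul: Pacifica 89/131 = 67.9%, TransGlobal 113/193 = 58.5% → Pacifica
Pacifica has the higher rate in all 3 groups.

Pacifica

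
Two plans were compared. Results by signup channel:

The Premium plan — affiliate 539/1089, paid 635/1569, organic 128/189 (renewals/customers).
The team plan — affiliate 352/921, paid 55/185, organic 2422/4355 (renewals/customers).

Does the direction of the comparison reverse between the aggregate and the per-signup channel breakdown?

Affiliate: the Premium plan 539/1089 = 49.5%, the team plan 352/921 = 38.2% → the Premium plan
Paid: the Premium plan 635/1569 = 40.5%, the team plan 55/185 = 29.7% → the Premium plan
Organic: the Premium plan 128/189 = 67.7%, the team plan 2422/4355 = 55.6% → the Premium plan
Overall: the Premium plan 1302/2847 = 45.7%, the team plan 2829/5461 = 51.8% → the team plan
The Premium plan wins each signup group but the team plan wins overall — the comparison reverses. The Premium plan's customers skew toward paid, which has a lower base rate.

Yes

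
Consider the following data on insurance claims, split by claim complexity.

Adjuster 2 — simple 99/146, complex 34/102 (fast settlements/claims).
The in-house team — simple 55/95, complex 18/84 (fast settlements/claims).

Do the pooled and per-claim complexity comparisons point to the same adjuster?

Simple: Adjuster 2 99/146 = 67.8%, the in-house team 55/95 = 57.9% → Adjuster 2
Complex: Adjuster 2 34/102 = 33.3%, the in-house team 18/84 = 21.4% → Adjuster 2
Overall: Adjuster 2 133/248 = 53.6%, the in-house team 73/179 = 40.8% → Adjuster 2
Adjuster 2 wins overall and in every claim group — no reversal.

Yes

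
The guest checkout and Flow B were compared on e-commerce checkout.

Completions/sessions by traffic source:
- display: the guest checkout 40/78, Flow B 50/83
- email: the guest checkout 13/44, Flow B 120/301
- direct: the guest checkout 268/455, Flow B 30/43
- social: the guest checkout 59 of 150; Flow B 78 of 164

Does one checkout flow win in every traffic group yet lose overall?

Yes

Display: the guest checkout 40/78 = 51.3%, Flow B 50/83 = 60.2% → Flow B
Email: the guest checkout 13/44 = 29.5%, Flow B 120/301 = 39.9% → Flow B
Direct: the guest checkout 268/455 = 58.9%, Flow B 30/43 = 69.8% → Flow B
Social: the guest checkout 59/150 = 39.3%, Flow B 78/164 = 47.6% → Flow B
Overall: the guest checkout 380/727 = 52.3%, Flow B 278/591 = 47.0% → the guest checkout
Flow B wins each traffic group but the guest checkout wins overall — the comparison reverses. Flow B's sessions skew toward email, which has a lower base rate.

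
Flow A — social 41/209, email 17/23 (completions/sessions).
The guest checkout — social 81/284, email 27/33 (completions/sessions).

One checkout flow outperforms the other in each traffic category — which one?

the guest checkout

Social: Flow A 41/209 = 19.6%, the guest checkout 81/284 = 28.5% → the guest checkout
Email: Flow A 17/23 = 73.9%, the guest checkout 27/33 = 81.8% → the guest checkout
The guest checkout has the higher rate in both groups.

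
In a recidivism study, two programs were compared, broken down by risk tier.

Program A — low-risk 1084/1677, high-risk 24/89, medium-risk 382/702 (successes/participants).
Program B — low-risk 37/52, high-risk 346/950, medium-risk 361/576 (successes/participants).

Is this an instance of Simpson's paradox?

Low-risk: Program A 1084/1677 = 64.6%, Program B 37/52 = 71.2% → Program B
High-risk: Program A 24/89 = 27.0%, Program B 346/950 = 36.4% → Program B
Medium-risk: Program A 382/702 = 54.4%, Program B 361/576 = 62.7% → Program B
Overall: Program A 1490/2468 = 60.4%, Program B 744/1578 = 47.1% → Program A
Program B wins each risk group but Program A wins overall — the comparison reverses. Program B's participants skew toward high-risk, which has a lower base rate.

Yes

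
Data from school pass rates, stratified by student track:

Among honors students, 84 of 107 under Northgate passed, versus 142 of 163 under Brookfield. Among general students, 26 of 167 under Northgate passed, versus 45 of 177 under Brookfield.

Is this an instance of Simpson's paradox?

No

Honors: Northgate 84/107 = 78.5%, Brookfield 142/163 = 87.1% → Brookfield
General: Northgate 26/167 = 15.6%, Brookfield 45/177 = 25.4% → Brookfield
Overall: Northgate 110/274 = 40.1%, Brookfield 187/340 = 55.0% → Brookfield
Brookfield wins overall and in every student group — no reversal.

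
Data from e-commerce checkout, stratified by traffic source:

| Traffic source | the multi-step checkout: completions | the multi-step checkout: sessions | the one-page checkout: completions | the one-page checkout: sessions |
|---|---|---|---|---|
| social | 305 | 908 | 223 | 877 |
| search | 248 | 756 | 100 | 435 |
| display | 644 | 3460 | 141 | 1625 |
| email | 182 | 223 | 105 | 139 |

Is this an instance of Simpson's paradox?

No

Social: the multi-step checkout 305/908 = 33.6%, the one-page checkout 223/877 = 25.4% → the multi-step checkout
Search: the multi-step checkout 248/756 = 32.8%, the one-page checkout 100/435 = 23.0% → the multi-step checkout
Display: the multi-step checkout 644/3460 = 18.6%, the one-page checkout 141/1625 = 8.7% → the multi-step checkout
Email: the multi-step checkout 182/223 = 81.6%, the one-page checkout 105/139 = 75.5% → the multi-step checkout
Overall: the multi-step checkout 1379/5347 = 25.8%, the one-page checkout 569/3076 = 18.5% → the multi-step checkout
The multi-step checkout wins overall and in every traffic group — no reversal.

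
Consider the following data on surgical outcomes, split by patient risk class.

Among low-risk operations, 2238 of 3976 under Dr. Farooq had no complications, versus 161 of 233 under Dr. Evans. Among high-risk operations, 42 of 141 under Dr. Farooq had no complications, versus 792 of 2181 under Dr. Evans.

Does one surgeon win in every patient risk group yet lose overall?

Low-risk: Dr. Farooq 2238/3976 = 56.3%, Dr. Evans 161/233 = 69.1% → Dr. Evans
High-risk: Dr. Farooq 42/141 = 29.8%, Dr. Evans 792/2181 = 36.3% → Dr. Evans
Overall: Dr. Farooq 2280/4117 = 55.4%, Dr. Evans 953/2414 = 39.5% → Dr. Farooq
Dr. Evans wins each patient risk group but Dr. Farooq wins overall — the comparison reverses. Dr. Evans's operations skew toward high-risk, which has a lower base rate.

Yes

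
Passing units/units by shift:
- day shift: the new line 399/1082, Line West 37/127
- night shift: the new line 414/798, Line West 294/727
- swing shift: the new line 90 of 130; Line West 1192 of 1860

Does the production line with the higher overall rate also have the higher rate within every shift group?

Day shift: the new line 399/1082 = 36.9%, Line West 37/127 = 29.1% → the new line
Night shift: the new line 414/798 = 51.9%, Line West 294/727 = 40.4% → the new line
Swing shift: the new line 90/130 = 69.2%, Line West 1192/1860 = 64.1% → the new line
Overall: the new line 903/2010 = 44.9%, Line West 1523/2714 = 56.1% → Line West
The new line wins each shift group but Line West wins overall — the comparison reverses. The new line's units skew toward day shift, which has a lower base rate.

No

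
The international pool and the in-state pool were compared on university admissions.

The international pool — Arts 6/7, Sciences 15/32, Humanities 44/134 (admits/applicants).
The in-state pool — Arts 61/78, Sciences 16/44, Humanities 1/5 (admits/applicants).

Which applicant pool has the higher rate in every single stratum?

the international pool

Arts: the international pool 6/7 = 85.7%, the in-state pool 61/78 = 78.2% → the international pool
Sciences: the international pool 15/32 = 46.9%, the in-state pool 16/44 = 36.4% → the international pool
Humanities: the international pool 44/134 = 32.8%, the in-state pool 1/5 = 20.0% → the international pool
The international pool has the higher rate in all 3 groups.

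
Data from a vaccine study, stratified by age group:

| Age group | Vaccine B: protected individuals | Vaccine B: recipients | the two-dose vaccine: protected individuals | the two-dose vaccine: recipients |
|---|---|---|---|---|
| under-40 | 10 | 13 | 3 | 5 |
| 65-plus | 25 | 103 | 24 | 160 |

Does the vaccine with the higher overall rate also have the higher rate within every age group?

Under-40: Vaccine B 10/13 = 76.9%, the two-dose vaccine 3/5 = 60.0% → Vaccine B
65-plus: Vaccine B 25/103 = 24.3%, the two-dose vaccine 24/160 = 15.0% → Vaccine B
Overall: Vaccine B 35/116 = 30.2%, the two-dose vaccine 27/165 = 16.4% → Vaccine B
Vaccine B wins overall and in every age group — no reversal.

Yes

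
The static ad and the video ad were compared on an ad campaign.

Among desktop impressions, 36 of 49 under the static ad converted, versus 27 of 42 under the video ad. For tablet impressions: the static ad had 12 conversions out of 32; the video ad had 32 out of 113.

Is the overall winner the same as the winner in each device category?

Yes

Desktop: the static ad 36/49 = 73.5%, the video ad 27/42 = 64.3% → the static ad
Tablet: the static ad 12/32 = 37.5%, the video ad 32/113 = 28.3% → the static ad
Overall: the static ad 48/81 = 59.3%, the video ad 59/155 = 38.1% → the static ad
The static ad wins overall and in every device group — no reversal.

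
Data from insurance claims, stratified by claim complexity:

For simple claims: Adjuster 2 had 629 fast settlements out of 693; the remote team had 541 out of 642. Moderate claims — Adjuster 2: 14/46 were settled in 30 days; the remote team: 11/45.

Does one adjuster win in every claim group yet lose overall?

Simple: Adjuster 2 629/693 = 90.8%, the remote team 541/642 = 84.3% → Adjuster 2
Moderate: Adjuster 2 14/46 = 30.4%, the remote team 11/45 = 24.4% → Adjuster 2
Overall: Adjuster 2 643/739 = 87.0%, the remote team 552/687 = 80.3% → Adjuster 2
Adjuster 2 wins overall and in every claim group — no reversal.

No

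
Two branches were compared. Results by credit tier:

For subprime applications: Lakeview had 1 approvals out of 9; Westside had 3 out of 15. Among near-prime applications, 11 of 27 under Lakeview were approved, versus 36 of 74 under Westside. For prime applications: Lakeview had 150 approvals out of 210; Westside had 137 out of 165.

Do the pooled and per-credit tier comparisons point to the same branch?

Subprime: Lakeview 1/9 = 11.1%, Westside 3/15 = 20.0% → Westside
Near-prime: Lakeview 11/27 = 40.7%, Westside 36/74 = 48.6% → Westside
Prime: Lakeview 150/210 = 71.4%, Westside 137/165 = 83.0% → Westside
Overall: Lakeview 162/246 = 65.9%, Westside 176/254 = 69.3% → Westside
Westside wins overall and in every credit group — no reversal.

Yes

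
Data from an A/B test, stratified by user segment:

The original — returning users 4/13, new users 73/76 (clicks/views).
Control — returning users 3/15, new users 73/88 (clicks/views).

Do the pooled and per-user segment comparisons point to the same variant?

Returning users: the original 4/13 = 30.8%, Control 3/15 = 20.0% → the original
New users: the original 73/76 = 96.1%, Control 73/88 = 83.0% → the original
Overall: the original 77/89 = 86.5%, Control 76/103 = 73.8% → the original
The original wins overall and in every user group — no reversal.

Yes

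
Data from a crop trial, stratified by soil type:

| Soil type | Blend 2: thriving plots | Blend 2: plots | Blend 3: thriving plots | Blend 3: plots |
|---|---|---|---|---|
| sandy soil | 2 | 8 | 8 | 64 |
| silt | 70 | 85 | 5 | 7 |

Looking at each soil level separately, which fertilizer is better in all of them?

Blend 2

Sandy soil: Blend 2 2/8 = 25.0%, Blend 3 8/64 = 12.5% → Blend 2
Silt: Blend 2 70/85 = 82.4%, Blend 3 5/7 = 71.4% → Blend 2
Blend 2 has the higher rate in both groups.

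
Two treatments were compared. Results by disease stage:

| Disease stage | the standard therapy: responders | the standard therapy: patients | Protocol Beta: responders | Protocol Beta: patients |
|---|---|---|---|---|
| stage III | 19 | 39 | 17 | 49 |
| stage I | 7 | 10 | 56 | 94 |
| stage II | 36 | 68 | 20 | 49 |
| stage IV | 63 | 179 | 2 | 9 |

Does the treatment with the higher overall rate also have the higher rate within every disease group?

No

Stage III: the standard therapy 19/39 = 48.7%, Protocol Beta 17/49 = 34.7% → the standard therapy
Stage I: the standard therapy 7/10 = 70.0%, Protocol Beta 56/94 = 59.6% → the standard therapy
Stage II: the standard therapy 36/68 = 52.9%, Protocol Beta 20/49 = 40.8% → the standard therapy
Stage IV: the standard therapy 63/179 = 35.2%, Protocol Beta 2/9 = 22.2% → the standard therapy
Overall: the standard therapy 125/296 = 42.2%, Protocol Beta 95/201 = 47.3% → Protocol Beta
The standard therapy wins each disease group but Protocol Beta wins overall — the comparison reverses. The standard therapy's patients skew toward stage IV, which has a lower base rate.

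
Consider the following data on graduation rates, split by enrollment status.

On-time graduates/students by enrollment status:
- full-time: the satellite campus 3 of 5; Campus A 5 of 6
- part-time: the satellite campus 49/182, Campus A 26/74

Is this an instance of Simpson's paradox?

Full-time: the satellite campus 3/5 = 60.0%, Campus A 5/6 = 83.3% → Campus A
Part-time: the satellite campus 49/182 = 26.9%, Campus A 26/74 = 35.1% → Campus A
Overall: the satellite campus 52/187 = 27.8%, Campus A 31/80 = 38.8% → Campus A
Campus A wins overall and in every enrollment group — no reversal.

No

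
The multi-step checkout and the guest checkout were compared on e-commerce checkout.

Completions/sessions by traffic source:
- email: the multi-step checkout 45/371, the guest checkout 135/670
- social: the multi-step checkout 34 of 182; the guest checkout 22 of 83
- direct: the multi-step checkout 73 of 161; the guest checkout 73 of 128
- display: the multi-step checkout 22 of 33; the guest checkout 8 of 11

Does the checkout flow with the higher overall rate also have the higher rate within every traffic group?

Yes

Email: the multi-step checkout 45/371 = 12.1%, the guest checkout 135/670 = 20.1% → the guest checkout
Social: the multi-step checkout 34/182 = 18.7%, the guest checkout 22/83 = 26.5% → the guest checkout
Direct: the multi-step checkout 73/161 = 45.3%, the guest checkout 73/128 = 57.0% → the guest checkout
Display: the multi-step checkout 22/33 = 66.7%, the guest checkout 8/11 = 72.7% → the guest checkout
Overall: the multi-step checkout 174/747 = 23.3%, the guest checkout 238/892 = 26.7% → the guest checkout
The guest checkout wins overall and in every traffic group — no reversal.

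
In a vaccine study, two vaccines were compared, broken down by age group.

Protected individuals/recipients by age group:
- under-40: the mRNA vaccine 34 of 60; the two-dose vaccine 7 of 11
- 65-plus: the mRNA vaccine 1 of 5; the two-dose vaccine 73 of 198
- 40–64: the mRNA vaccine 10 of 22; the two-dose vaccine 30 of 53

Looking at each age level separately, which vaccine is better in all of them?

the two-dose vaccine

Under-40: the mRNA vaccine 34/60 = 56.7%, the two-dose vaccine 7/11 = 63.6% → the two-dose vaccine
65-plus: the mRNA vaccine 1/5 = 20.0%, the two-dose vaccine 73/198 = 36.9% → the two-dose vaccine
40–64: the mRNA vaccine 10/22 = 45.5%, the two-dose vaccine 30/53 = 56.6% → the two-dose vaccine
The two-dose vaccine has the higher rate in all 3 groups.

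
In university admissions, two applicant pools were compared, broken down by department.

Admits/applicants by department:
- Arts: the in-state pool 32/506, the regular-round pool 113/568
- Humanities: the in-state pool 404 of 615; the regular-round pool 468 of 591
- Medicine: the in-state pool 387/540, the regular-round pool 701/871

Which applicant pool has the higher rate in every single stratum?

the regular-round pool

Arts: the in-state pool 32/506 = 6.3%, the regular-round pool 113/568 = 19.9% → the regular-round pool
Humanities: the in-state pool 404/615 = 65.7%, the regular-round pool 468/591 = 79.2% → the regular-round pool
Medicine: the in-state pool 387/540 = 71.7%, the regular-round pool 701/871 = 80.5% → the regular-round pool
The regular-round pool has the higher rate in all 3 groups.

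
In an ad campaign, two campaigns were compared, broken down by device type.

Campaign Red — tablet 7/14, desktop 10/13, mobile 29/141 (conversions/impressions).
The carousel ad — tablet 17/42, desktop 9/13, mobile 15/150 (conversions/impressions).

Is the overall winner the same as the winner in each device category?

Tablet: Campaign Red 7/14 = 50.0%, the carousel ad 17/42 = 40.5% → Campaign Red
Desktop: Campaign Red 10/13 = 76.9%, the carousel ad 9/13 = 69.2% → Campaign Red
Mobile: Campaign Red 29/141 = 20.6%, the carousel ad 15/150 = 10.0% → Campaign Red
Overall: Campaign Red 46/168 = 27.4%, the carousel ad 41/205 = 20.0% → Campaign Red
Campaign Red wins overall and in every device group — no reversal.

Yes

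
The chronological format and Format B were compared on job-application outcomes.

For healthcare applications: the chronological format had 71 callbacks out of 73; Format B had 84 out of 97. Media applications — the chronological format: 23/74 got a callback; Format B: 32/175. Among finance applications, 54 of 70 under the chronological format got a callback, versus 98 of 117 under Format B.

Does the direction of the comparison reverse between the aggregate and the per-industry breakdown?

No

Healthcare: the chronological format 71/73 = 97.3%, Format B 84/97 = 86.6% → the chronological format
Media: the chronological format 23/74 = 31.1%, Format B 32/175 = 18.3% → the chronological format
Finance: the chronological format 54/70 = 77.1%, Format B 98/117 = 83.8% → Format B
Overall: the chronological format 148/217 = 68.2%, Format B 214/389 = 55.0% → the chronological format
Neither sweeps: the chronological format wins 2 of 3 groups, Format B wins 1. The chronological format wins overall but not every group — no Simpson reversal.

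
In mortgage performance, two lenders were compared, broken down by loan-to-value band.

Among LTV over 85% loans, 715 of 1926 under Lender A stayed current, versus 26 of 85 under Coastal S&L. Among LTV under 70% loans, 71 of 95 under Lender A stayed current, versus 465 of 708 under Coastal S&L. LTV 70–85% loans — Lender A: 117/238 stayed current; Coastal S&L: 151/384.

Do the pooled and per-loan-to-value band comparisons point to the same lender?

No

LTV over 85%: Lender A 715/1926 = 37.1%, Coastal S&L 26/85 = 30.6% → Lender A
LTV under 70%: Lender A 71/95 = 74.7%, Coastal S&L 465/708 = 65.7% → Lender A
LTV 70–85%: Lender A 117/238 = 49.2%, Coastal S&L 151/384 = 39.3% → Lender A
Overall: Lender A 903/2259 = 40.0%, Coastal S&L 642/1177 = 54.5% → Coastal S&L
Lender A wins each loan-to-value group but Coastal S&L wins overall — the comparison reverses. Lender A's loans skew toward LTV over 85%, which has a lower base rate.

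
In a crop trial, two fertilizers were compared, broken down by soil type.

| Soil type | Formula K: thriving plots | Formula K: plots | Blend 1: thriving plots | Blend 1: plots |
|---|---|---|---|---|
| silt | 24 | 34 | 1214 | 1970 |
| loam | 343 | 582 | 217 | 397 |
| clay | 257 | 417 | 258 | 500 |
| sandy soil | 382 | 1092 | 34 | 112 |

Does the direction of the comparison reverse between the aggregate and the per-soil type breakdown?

Silt: Formula K 24/34 = 70.6%, Blend 1 1214/1970 = 61.6% → Formula K
Loam: Formula K 343/582 = 58.9%, Blend 1 217/397 = 54.7% → Formula K
Clay: Formula K 257/417 = 61.6%, Blend 1 258/500 = 51.6% → Formula K
Sandy soil: Formula K 382/1092 = 35.0%, Blend 1 34/112 = 30.4% → Formula K
Overall: Formula K 1006/2125 = 47.3%, Blend 1 1723/2979 = 57.8% → Blend 1
Formula K wins each soil group but Blend 1 wins overall — the comparison reverses. Formula K's plots skew toward sandy soil, which has a lower base rate.

Yes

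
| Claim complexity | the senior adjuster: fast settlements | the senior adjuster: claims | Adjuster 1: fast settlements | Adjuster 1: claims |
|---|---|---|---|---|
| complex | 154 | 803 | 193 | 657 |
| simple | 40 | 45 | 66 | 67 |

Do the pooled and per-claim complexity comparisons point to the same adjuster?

Yes

Complex: the senior adjuster 154/803 = 19.2%, Adjuster 1 193/657 = 29.4% → Adjuster 1
Simple: the senior adjuster 40/45 = 88.9%, Adjuster 1 66/67 = 98.5% → Adjuster 1
Overall: the senior adjuster 194/848 = 22.9%, Adjuster 1 259/724 = 35.8% → Adjuster 1
Adjuster 1 wins overall and in every claim group — no reversal.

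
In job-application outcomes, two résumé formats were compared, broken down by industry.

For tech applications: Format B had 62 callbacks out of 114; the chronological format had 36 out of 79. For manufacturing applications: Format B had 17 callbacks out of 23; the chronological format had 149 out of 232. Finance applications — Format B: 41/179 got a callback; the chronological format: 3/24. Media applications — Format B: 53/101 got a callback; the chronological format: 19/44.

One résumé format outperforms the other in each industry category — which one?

Tech: Format B 62/114 = 54.4%, the chronological format 36/79 = 45.6% → Format B
Manufacturing: Format B 17/23 = 73.9%, the chronological format 149/232 = 64.2% → Format B
Finance: Format B 41/179 = 22.9%, the chronological format 3/24 = 12.5% → Format B
Media: Format B 53/101 = 52.5%, the chronological format 19/44 = 43.2% → Format B
Format B has the higher rate in all 4 groups.

Format B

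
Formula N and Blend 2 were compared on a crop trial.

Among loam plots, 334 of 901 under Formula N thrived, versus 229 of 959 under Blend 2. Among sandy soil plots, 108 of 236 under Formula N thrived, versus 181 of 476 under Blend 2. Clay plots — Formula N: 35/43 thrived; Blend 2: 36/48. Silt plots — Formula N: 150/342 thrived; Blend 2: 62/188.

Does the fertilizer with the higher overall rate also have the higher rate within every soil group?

Loam: Formula N 334/901 = 37.1%, Blend 2 229/959 = 23.9% → Formula N
Sandy soil: Formula N 108/236 = 45.8%, Blend 2 181/476 = 38.0% → Formula N
Clay: Formula N 35/43 = 81.4%, Blend 2 36/48 = 75.0% → Formula N
Silt: Formula N 150/342 = 43.9%, Blend 2 62/188 = 33.0% → Formula N
Overall: Formula N 627/1522 = 41.2%, Blend 2 508/1671 = 30.4% → Formula N
Formula N wins overall and in every soil group — no reversal.

Yes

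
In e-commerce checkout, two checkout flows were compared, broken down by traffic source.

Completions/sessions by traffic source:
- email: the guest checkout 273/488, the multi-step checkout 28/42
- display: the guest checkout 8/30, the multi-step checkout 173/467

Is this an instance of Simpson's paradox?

Yes

Email: the guest checkout 273/488 = 55.9%, the multi-step checkout 28/42 = 66.7% → the multi-step checkout
Display: the guest checkout 8/30 = 26.7%, the multi-step checkout 173/467 = 37.0% → the multi-step checkout
Overall: the guest checkout 281/518 = 54.2%, the multi-step checkout 201/509 = 39.5% → the guest checkout
The multi-step checkout wins each traffic group but the guest checkout wins overall — the comparison reverses. The multi-step checkout's sessions skew toward display, which has a lower base rate.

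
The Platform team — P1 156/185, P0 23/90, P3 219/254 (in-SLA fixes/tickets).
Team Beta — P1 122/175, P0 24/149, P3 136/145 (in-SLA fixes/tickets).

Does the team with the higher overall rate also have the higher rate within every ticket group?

No

P1: the Platform team 156/185 = 84.3%, Team Beta 122/175 = 69.7% → the Platform team
P0: the Platform team 23/90 = 25.6%, Team Beta 24/149 = 16.1% → the Platform team
P3: the Platform team 219/254 = 86.2%, Team Beta 136/145 = 93.8% → Team Beta
Overall: the Platform team 398/529 = 75.2%, Team Beta 282/469 = 60.1% → the Platform team
Neither sweeps: the Platform team wins 2 of 3 groups, Team Beta wins 1. The Platform team wins overall but not every group — no Simpson reversal.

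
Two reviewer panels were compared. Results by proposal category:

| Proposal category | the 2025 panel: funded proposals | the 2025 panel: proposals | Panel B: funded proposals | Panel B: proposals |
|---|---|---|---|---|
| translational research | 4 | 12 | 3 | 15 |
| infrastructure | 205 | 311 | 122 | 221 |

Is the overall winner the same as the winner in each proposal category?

Yes

Translational research: the 2025 panel 4/12 = 33.3%, Panel B 3/15 = 20.0% → the 2025 panel
Infrastructure: the 2025 panel 205/311 = 65.9%, Panel B 122/221 = 55.2% → the 2025 panel
Overall: the 2025 panel 209/323 = 64.7%, Panel B 125/236 = 53.0% → the 2025 panel
The 2025 panel wins overall and in every proposal group — no reversal.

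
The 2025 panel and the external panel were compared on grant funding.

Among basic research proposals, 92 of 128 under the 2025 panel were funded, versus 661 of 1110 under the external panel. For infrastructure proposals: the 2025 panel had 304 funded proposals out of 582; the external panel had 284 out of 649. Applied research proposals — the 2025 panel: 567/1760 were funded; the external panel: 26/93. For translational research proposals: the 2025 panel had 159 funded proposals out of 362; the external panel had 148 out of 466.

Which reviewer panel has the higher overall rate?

the external panel

Basic research: the 2025 panel 92/128 = 71.9%, the external panel 661/1110 = 59.5% → the 2025 panel
Infrastructure: the 2025 panel 304/582 = 52.2%, the external panel 284/649 = 43.8% → the 2025 panel
Applied research: the 2025 panel 567/1760 = 32.2%, the external panel 26/93 = 28.0% → the 2025 panel
Translational research: the 2025 panel 159/362 = 43.9%, the external panel 148/466 = 31.8% → the 2025 panel
Overall: the 2025 panel 1122/2832 = 39.6%, the external panel 1119/2318 = 48.3% → the external panel
(The 2025 panel wins every proposal group but the external panel wins overall — the 2025 panel's proposals skew toward the low-rate applied research group.)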